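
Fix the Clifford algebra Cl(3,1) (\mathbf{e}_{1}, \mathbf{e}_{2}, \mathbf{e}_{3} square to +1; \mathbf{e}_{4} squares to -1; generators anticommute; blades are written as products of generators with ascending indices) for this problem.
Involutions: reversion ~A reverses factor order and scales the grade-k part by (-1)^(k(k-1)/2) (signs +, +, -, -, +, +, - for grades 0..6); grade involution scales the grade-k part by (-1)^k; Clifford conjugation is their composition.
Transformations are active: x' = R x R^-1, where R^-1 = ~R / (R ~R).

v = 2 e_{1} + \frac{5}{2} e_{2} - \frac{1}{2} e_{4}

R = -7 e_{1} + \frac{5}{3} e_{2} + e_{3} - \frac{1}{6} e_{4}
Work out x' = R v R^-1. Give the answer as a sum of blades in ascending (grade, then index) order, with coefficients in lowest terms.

~R = -7 e_{1} + \frac{5}{3} e_{2} + e_{3} - \frac{1}{6} e_{4}, and R ~R = \frac{211}{4}, so R^-1 = ~R / (\frac{211}{4}).
R v = -\frac{119}{12} - \frac{125}{6} e_{1} e_{2} - 2 e_{1} e_{3} + \frac{23}{6} e_{1} e_{4} - \frac{5}{2} e_{2} e_{3} - \frac{5}{12} e_{2} e_{4} - \frac{1}{2} e_{3} e_{4}
Answer: \frac{400}{633} e_{1} - \frac{11875}{3798} e_{2} - \frac{238}{633} e_{3} + \frac{2137}{3798} e_{4}


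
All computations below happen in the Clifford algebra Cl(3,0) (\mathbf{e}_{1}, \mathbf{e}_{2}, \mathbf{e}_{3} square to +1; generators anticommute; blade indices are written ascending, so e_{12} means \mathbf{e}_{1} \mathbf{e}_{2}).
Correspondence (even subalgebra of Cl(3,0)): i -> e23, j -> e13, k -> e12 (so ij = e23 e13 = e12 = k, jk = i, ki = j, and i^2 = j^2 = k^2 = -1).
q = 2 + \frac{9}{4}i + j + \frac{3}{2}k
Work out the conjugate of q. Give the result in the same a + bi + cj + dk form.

In blades: q = 2 + \frac{3}{2} e_{12} + e_{13} + \frac{9}{4} e_{23}.
Quaternion conjugation is reversion on the even subalgebra: the scalar is fixed and every grade-2 blade flips sign, giving 2 - \frac{3}{2} e_{12} - e_{13} - \frac{9}{4} e_{23}; translating back:
Answer: 2 - \frac{9}{4}i - j - \frac{3}{2}k


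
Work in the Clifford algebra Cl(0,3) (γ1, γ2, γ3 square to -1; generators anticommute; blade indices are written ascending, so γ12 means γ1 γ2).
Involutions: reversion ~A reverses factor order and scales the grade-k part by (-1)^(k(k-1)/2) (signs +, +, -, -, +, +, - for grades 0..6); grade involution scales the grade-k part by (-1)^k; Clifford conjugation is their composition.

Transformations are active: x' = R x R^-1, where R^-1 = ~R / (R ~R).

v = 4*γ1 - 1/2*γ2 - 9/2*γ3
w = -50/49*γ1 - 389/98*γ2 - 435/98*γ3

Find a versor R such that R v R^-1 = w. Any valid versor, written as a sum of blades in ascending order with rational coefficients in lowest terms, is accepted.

Reasoning: v^2 = w^2 = -73/2 since conjugation preserves the quadratic form; R = v + w = 146/49*γ1 - 219/49*γ2 - 438/49*γ3 is then valid when invertible, keeping its own part and reversing (v - w)/2.
Answer: 146/49*γ1 - 219/49*γ2 - 438/49*γ3


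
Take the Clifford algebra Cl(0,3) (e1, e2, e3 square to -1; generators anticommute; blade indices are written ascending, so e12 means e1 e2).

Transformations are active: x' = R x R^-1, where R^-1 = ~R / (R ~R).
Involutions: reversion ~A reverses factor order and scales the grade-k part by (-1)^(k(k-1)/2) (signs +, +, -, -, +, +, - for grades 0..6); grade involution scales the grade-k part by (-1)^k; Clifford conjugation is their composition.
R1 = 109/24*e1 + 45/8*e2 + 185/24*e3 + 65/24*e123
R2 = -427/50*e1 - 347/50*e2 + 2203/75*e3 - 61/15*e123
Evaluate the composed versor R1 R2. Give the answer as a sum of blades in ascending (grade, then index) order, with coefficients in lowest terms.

Distribute over the terms of R1 (each basis-blade product reordered to ascending indices, repeated generators contracted through their squares):
(109/24*e1) R2 = 46543/1200 - 37823/1200*e12 + 240127/1800*e13 + 6649/360*e23
(45/8*e2) R2 = 3123/80 + 3843/80*e12 - 183/8*e13 + 6609/40*e23
(185/24*e3) R2 = -81511/360 + 2257/72*e12 + 15799/240*e13 + 12839/240*e23
(65/24*e123) R2 = -793/72 - 28639/360*e12 - 4511/240*e13 + 5551/240*e23
Summing the partial products and collecting blades:
Answer: -15961/100 - 57037/1800*e12 + 70903/450*e13 + 18743/72*e23


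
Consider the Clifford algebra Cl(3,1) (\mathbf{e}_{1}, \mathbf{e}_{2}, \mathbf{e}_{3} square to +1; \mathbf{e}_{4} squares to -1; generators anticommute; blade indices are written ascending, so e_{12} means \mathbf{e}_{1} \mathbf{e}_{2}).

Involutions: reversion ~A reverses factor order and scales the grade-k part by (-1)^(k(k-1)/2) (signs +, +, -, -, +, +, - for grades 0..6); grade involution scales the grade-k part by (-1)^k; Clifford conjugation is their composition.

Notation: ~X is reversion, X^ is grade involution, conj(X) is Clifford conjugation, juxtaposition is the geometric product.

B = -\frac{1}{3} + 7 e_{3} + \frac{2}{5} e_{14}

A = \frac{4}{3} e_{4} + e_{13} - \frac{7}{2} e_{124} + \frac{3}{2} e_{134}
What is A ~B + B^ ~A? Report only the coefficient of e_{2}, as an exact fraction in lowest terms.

first term: \frac{97}{15} e_{1} - \frac{7}{5} e_{2} + \frac{3}{5} e_{3} - \frac{4}{9} e_{4} - \frac{1}{3} e_{13} - \frac{21}{2} e_{14} - \frac{134}{15} e_{34} + \frac{7}{6} e_{124} - \frac{1}{2} e_{134} + \frac{49}{2} e_{1234}
second term: -\frac{113}{15} e_{1} - \frac{7}{5} e_{2} + \frac{3}{5} e_{3} - \frac{4}{9} e_{4} + \frac{1}{3} e_{13} - \frac{21}{2} e_{14} - \frac{146}{15} e_{34} - \frac{7}{6} e_{124} + \frac{1}{2} e_{134} - \frac{49}{2} e_{1234}
Answer: -\frac{14}{5}


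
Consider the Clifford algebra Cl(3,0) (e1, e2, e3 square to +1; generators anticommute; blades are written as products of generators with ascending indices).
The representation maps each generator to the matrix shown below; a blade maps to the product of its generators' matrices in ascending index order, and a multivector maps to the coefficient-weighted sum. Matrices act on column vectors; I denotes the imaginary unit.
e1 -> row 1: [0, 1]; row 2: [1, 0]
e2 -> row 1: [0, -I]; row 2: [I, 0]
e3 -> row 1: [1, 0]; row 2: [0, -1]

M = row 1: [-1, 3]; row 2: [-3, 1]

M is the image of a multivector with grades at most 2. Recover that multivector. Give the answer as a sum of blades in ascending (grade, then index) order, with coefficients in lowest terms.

Method: 1, rho(e1), rho(e2), rho(e3) form a trace-orthogonal basis of the 2x2 complex matrices (tr(X Y) = 2 if X = Y, else 0), so M = m0*1 + m1*rho(e1) + m2*rho(e2) + m3*rho(e3) with m0 = tr(M)/2 = 0, m1 = tr(M rho(e1))/2 = 0, m2 = tr(M rho(e2))/2 = 3*I, m3 = tr(M rho(e3))/2 = -1.
Multiplying table entries, the bivector images are rho(e1 e2) = I*rho(e3), rho(e1 e3) = -I*rho(e2), rho(e2 e3) = I*rho(e1); with real blade coefficients the real parts of m0..m3 are the coefficients of 1, e1, e2, e3 and the imaginary parts give the bivectors (e2 e3: Im m1, e1 e3: -Im m2, e1 e2: Im m3).
Answer: -e3 - 3*e1 e3


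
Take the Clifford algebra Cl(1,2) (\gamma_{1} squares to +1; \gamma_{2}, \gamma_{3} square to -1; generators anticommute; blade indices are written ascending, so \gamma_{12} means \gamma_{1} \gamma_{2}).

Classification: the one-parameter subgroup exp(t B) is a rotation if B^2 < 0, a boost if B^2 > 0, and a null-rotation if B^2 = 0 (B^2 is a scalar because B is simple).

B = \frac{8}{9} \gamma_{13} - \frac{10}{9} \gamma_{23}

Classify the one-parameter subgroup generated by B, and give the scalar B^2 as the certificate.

B^2 term by term: the squares give (\frac{8}{9})^2*(\gamma_{13})^2 + (-\frac{10}{9})^2*(\gamma_{23})^2 = \frac{64}{81}*(+1) + \frac{100}{81}*(-1) = -\frac{4}{9} (each basis 2-blade squares to minus the product of its generators' squares); cross terms between blades sharing an index anticommute and cancel. So B^2 = -\frac{4}{9}.
Answer: rotation, certificate B^2 = -\frac{4}{9}. Certificate logic: -\frac{4}{9} is a conjugation-invariant scalar, so its sign fixes rotation versus boost versus null-rotation outright.


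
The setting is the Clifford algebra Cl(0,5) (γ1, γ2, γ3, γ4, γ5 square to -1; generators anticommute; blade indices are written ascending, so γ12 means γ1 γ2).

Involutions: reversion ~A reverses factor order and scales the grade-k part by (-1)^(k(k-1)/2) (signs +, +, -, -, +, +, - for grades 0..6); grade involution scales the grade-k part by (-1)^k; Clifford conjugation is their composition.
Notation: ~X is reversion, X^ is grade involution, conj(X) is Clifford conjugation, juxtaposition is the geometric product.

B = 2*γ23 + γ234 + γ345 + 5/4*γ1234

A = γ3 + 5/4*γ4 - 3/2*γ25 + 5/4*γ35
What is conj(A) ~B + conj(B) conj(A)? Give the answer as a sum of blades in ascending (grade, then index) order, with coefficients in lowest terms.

first term: 2*γ2 + 5/4*γ4 - 5/4*γ23 + γ24 + 5/2*γ25 + 17/4*γ35 - γ45 - 25/16*γ123 + 5/4*γ124 + 4*γ234 - 5/4*γ245 - 3/2*γ345 + 25/16*γ1245 + 15/8*γ1345
second term: -2*γ2 - 5/4*γ4 + 5/4*γ23 - γ24 - 5/2*γ25 - 17/4*γ35 + γ45 + 25/16*γ123 - 5/4*γ124 + 4*γ234 - 5/4*γ245 - 3/2*γ345 - 25/16*γ1245 - 15/8*γ1345
Answer: 8*γ234 - 5/2*γ245 - 3*γ345


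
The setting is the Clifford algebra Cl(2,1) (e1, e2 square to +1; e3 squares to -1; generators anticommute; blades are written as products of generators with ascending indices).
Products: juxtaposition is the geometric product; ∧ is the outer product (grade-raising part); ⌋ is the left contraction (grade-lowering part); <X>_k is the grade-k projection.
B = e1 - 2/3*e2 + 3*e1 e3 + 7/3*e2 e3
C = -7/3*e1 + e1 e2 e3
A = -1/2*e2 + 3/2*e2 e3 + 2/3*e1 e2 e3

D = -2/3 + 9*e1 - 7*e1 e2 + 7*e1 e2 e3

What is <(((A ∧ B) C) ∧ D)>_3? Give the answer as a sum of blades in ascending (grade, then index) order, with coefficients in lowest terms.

step 1: 1/2*e1 e2 + 3*e1 e2 e3
step 2: 3 + 7/6*e2 - 1/2*e3 - 7*e2 e3
step 3: -2 + 27*e1 - 7/9*e2 + 1/3*e3 - 63/2*e1 e2 + 9/2*e1 e3 + 14/3*e2 e3 - 77/2*e1 e2 e3
step 4: -77/2*e1 e2 e3
Answer: -77/2*e1 e2 e3


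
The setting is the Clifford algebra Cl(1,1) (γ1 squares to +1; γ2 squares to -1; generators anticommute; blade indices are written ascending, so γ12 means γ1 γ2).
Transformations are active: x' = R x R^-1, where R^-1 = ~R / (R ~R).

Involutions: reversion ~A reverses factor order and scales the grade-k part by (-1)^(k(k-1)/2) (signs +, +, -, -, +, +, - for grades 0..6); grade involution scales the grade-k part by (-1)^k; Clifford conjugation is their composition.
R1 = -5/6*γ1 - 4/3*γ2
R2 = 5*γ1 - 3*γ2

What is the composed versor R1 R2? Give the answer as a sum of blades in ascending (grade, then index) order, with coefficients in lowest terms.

Distribute over the terms of R1 (each basis-blade product reordered to ascending indices, repeated generators contracted through their squares):
(-5/6*γ1) R2 = -25/6 + 5/2*γ12
(-4/3*γ2) R2 = -4 + 20/3*γ12
Summing the partial products and collecting blades:
Answer: -49/6 + 55/6*γ12


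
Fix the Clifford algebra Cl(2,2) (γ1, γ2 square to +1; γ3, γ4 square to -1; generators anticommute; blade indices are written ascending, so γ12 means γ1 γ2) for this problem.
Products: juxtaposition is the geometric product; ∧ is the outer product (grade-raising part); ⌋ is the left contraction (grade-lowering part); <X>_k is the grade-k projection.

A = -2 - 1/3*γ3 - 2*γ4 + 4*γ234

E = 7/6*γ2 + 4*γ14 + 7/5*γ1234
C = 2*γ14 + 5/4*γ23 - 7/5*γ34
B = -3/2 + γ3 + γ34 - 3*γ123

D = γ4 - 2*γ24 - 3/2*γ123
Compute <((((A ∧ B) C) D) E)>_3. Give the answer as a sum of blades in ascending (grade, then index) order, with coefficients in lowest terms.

step 1: 3 - 3/2*γ3 + 3*γ4 + 6*γ123 - 6*γ234 - 6*γ1234
step 2: 27/2*γ1 - 411/40*γ2 - 21/5*γ3 - 48/5*γ4 - 42/5*γ12 - 3/2*γ14 - 33/4*γ23 - 21/5*γ34 - 12*γ123 + 42/5*γ124 + 3*γ134 + 63/4*γ234
step 3: 138/5 - 117/40*γ1 + 96/5*γ2 + 231/10*γ3 + 411/20*γ4 - 117/10*γ12 - 1473/80*γ13 + 2157/40*γ14 - 222/5*γ23 - 591/40*γ24 - 333/10*γ34 + 6*γ123 - 291/10*γ124 - 24*γ134 - 189/10*γ234 - 132/5*γ1234
step 4: 10057/50 + 4209/100*γ1 + 911/5*γ2 + 9427/50*γ3 + 223/16*γ4 + 40923/400*γ12 + 29377/200*γ13 + 8219/100*γ14 - 11411/200*γ23 + 19441/400*γ24 + 3399/50*γ34 - 20279/800*γ123 - 68821/400*γ124 - 3752/25*γ134 - 3789/200*γ234 - 4174/25*γ1234
step 5: -20279/800*γ123 - 68821/400*γ124 - 3752/25*γ134 - 3789/200*γ234
Answer: -20279/800*γ123 - 68821/400*γ124 - 3752/25*γ134 - 3789/200*γ234


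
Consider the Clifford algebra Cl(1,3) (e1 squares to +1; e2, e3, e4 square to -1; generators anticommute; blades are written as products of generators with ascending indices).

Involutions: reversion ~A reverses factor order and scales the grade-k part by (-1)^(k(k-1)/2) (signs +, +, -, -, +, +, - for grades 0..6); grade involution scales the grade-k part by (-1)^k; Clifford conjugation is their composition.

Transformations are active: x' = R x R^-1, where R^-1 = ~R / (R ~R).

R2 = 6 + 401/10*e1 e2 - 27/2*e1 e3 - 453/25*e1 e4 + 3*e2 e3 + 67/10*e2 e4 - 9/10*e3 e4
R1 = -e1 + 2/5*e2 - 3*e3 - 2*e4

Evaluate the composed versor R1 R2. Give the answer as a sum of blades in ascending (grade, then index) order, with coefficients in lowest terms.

Distribute over the terms of R1 (each basis-blade product reordered to ascending indices, repeated generators contracted through their squares):
(-e1) R2 = -6*e1 - 401/10*e2 + 27/2*e3 + 453/25*e4 - 3*e1 e2 e3 - 67/10*e1 e2 e4 + 9/10*e1 e3 e4
(2/5*e2) R2 = 401/25*e1 + 12/5*e2 - 6/5*e3 - 67/25*e4 + 27/5*e1 e2 e3 + 906/125*e1 e2 e4 - 9/25*e2 e3 e4
(-3*e3) R2 = 81/2*e1 - 9*e2 - 18*e3 - 27/10*e4 - 1203/10*e1 e2 e3 - 1359/25*e1 e3 e4 + 201/10*e2 e3 e4
(-2*e4) R2 = 906/25*e1 - 67/5*e2 + 9/5*e3 - 12*e4 - 401/5*e1 e2 e4 + 27*e1 e3 e4 - 6*e2 e3 e4
Summing the partial products and collecting blades:
Answer: 4339/50*e1 - 601/10*e2 - 39/10*e3 + 37/50*e4 - 1179/10*e1 e2 e3 - 19913/250*e1 e2 e4 - 1323/50*e1 e3 e4 + 687/50*e2 e3 e4


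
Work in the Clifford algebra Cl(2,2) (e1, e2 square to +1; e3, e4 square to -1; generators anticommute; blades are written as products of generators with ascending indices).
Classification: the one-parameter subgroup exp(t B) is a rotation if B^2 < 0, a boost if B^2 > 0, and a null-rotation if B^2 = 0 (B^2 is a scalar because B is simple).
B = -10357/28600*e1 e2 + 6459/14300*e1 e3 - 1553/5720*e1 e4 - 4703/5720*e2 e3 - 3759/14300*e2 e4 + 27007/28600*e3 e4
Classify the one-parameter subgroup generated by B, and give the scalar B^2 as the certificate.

B^2 term by term: the squares give (-10357/28600)^2*(e1 e2)^2 + (6459/14300)^2*(e1 e3)^2 + (-1553/5720)^2*(e1 e4)^2 + (-4703/5720)^2*(e2 e3)^2 + (-3759/14300)^2*(e2 e4)^2 + (27007/28600)^2*(e3 e4)^2 = 107267449/817960000*(-1) + 41718681/204490000*(+1) + 2411809/32718400*(+1) + 22118209/32718400*(+1) + 14130081/204490000*(+1) + 729378049/817960000*(-1) = 0 (each basis 2-blade squares to minus the product of its generators' squares); cross terms between blades sharing an index anticommute and cancel; the commuting (index-disjoint) pairs give grade-4 terms 2*c*c'*(blade product), which cancel blade by blade — e1 e2 e3 e4: -279711499/408980000 + 24279381/102245000 + 7303759/16359200 = 0 — confirming B is simple. So B^2 = 0.
Answer: null-rotation, certificate B^2 = 0. Note: conjugating B changes its blade decomposition but never the scalar B^2 = 0, whose sign settles the classification.


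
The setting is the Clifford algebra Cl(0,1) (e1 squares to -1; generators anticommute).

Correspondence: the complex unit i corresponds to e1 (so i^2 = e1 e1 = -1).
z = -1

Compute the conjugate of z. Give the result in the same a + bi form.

In blades: z = -1.
Conjugation here is Clifford conjugation: the scalar is fixed and the grade-1 and grade-2 blades all flip sign, giving -1; translating back:
Answer: -1


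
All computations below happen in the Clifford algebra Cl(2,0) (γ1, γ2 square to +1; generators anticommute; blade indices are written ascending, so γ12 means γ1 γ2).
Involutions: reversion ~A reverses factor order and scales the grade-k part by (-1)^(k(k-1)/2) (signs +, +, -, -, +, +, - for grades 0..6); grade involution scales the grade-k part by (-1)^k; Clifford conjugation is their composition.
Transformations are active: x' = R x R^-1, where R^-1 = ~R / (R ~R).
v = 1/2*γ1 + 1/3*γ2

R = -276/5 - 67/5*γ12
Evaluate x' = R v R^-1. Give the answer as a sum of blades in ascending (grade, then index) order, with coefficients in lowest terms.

~R = -276/5 + 67/5*γ12, and R ~R = 16133/5, so R^-1 = ~R / (16133/5).
R v = -481/15*γ1 - 117/10*γ2
Answer: 7411/12410*γ1 + 1247/18615*γ2


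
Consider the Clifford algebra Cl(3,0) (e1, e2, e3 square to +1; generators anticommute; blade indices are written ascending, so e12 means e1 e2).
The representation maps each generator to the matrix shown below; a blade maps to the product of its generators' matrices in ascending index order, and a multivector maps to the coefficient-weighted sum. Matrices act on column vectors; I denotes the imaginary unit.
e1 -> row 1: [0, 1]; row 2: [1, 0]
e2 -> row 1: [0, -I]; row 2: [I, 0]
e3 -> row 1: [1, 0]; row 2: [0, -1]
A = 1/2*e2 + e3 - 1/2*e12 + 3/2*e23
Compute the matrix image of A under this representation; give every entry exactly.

Bivector images (products of the table entries): rho(e12) = rho(e1)rho(e2) = row 1: [I, 0]; row 2: [0, -I]; rho(e23) = rho(e2)rho(e3) = row 1: [0, I]; row 2: [I, 0].
M = (1/2)*rho(e2) + (1)*rho(e3) + (-1/2)*rho(e12) + (3/2)*rho(e23), summed entrywise:
Answer: row 1: [1 - I/2, I]; row 2: [2*I, -1 + I/2]


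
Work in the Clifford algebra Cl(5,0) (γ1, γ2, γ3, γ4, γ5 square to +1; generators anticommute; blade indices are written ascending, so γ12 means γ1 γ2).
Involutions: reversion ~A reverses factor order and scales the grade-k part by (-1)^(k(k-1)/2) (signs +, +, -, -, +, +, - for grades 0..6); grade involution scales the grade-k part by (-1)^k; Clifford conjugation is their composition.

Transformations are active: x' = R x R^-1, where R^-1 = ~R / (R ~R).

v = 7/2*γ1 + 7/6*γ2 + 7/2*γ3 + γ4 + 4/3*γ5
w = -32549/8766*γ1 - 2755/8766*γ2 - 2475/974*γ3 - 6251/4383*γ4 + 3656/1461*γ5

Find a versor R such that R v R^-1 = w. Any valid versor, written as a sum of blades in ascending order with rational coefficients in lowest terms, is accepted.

Take R = v + w = -934/4383*γ1 + 3736/4383*γ2 + 467/487*γ3 - 1868/4383*γ4 + 1868/487*γ5. Because q(v) = q(w) = 1031/36, conjugation by R sends v exactly to w.
Answer: -934/4383*γ1 + 3736/4383*γ2 + 467/487*γ3 - 1868/4383*γ4 + 1868/487*γ5


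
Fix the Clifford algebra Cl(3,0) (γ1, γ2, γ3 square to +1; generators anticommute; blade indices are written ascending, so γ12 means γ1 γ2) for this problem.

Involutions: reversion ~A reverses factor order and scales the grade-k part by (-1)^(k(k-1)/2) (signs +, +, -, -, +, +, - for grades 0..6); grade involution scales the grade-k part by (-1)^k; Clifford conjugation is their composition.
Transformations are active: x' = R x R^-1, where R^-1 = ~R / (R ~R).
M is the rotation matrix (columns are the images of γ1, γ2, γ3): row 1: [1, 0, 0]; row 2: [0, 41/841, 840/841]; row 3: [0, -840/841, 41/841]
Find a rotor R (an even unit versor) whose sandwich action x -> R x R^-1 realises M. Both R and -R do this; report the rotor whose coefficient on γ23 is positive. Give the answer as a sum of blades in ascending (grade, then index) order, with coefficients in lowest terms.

Method: write R = a + b12*γ12 + b13*γ13 + b23*γ23 with a^2 + b12^2 + b13^2 + b23^2 = 1 (so R^-1 = ~R). Expanding the columns R e_j ~R gives tr M = 4a^2 - 1 and, from the antisymmetric part, M21 - M12 = -4a*b12, M13 - M31 = 4a*b13, M32 - M23 = -4a*b23.
Here tr M = 923/841, so a^2 = (1 + tr M)/4 = 441/841 and a = ±21/29. Taking a = 21/29: M21 - M12 = 0, M13 - M31 = 0, M32 - M23 = -1680/841, giving b12 = 0, b13 = 0, b23 = 20/29, i.e. R = 21/29 + 20/29*γ23.
Its γ23 coefficient is already positive.
Answer: 21/29 + 20/29*γ23. Key observation: the double cover Spin(3) -> SO(3) sends R and -R to the same matrix (trace 923/841 here), so the stated sign of the γ23 coefficient is what selects one sheet.


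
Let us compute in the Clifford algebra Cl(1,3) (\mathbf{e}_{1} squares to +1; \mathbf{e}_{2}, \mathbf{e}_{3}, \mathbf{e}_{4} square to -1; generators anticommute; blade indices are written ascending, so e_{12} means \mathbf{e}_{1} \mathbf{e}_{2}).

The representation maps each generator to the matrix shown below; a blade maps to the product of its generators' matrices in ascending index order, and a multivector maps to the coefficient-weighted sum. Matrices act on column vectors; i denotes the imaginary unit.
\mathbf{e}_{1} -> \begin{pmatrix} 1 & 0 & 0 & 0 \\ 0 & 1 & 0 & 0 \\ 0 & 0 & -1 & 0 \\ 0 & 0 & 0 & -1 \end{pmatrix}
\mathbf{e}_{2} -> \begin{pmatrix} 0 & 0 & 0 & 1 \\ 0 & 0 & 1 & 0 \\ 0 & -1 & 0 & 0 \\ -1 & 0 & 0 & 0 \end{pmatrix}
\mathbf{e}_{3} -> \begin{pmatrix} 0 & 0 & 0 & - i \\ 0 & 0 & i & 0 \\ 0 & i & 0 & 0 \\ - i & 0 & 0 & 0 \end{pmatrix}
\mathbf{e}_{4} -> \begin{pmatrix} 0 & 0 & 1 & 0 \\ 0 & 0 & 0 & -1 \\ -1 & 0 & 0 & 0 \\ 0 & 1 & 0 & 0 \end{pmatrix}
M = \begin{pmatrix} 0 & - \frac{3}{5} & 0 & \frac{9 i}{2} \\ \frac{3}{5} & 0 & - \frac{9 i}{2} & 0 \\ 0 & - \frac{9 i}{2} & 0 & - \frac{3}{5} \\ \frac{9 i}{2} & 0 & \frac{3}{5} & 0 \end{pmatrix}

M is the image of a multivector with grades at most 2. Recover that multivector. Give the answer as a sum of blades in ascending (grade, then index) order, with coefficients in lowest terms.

Method: the blade images are trace-orthogonal — tr(rho(e_A) rho(e_B)^-1) = 4 if A = B and 0 otherwise — and rho(e_A)^-1 = (e_A)^2 * rho(e_A) with (e_A)^2 = +1 or -1, so the coefficient of e_A in the preimage is (e_A)^2 * tr(M rho(e_A))/4.
Nonzero projections over blades of grade <= 2: e_{3}: (e_{3})^2 = -1, tr(M rho(e_{3})) = 18, coefficient -\frac{9}{2}; e_{24}: (e_{24})^2 = -1, tr(M rho(e_{24})) = \frac{12}{5}, coefficient -\frac{3}{5}. Every other blade of grade <= 2 projects to 0.
Answer: -\frac{9}{2} e_{3} - \frac{3}{5} e_{24}


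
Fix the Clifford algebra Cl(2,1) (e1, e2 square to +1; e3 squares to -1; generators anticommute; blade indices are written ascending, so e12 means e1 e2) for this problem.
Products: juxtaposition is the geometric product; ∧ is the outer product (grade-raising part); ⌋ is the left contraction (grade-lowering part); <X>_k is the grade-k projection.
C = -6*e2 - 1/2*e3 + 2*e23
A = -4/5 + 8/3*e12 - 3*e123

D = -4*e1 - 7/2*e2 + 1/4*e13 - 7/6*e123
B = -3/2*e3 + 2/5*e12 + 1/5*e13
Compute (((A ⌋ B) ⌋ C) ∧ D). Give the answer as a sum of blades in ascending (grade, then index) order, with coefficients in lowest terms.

step 1: -16/15 + 6/5*e3 - 8/25*e12 - 4/25*e13
step 2: 3/5 + 44/5*e2 + 8/15*e3 - 32/15*e23
step 3: -12/5*e1 - 21/10*e2 + 176/5*e12 + 137/60*e13 + 28/15*e23 + 169/30*e123
Answer: -12/5*e1 - 21/10*e2 + 176/5*e12 + 137/60*e13 + 28/15*e23 + 169/30*e123


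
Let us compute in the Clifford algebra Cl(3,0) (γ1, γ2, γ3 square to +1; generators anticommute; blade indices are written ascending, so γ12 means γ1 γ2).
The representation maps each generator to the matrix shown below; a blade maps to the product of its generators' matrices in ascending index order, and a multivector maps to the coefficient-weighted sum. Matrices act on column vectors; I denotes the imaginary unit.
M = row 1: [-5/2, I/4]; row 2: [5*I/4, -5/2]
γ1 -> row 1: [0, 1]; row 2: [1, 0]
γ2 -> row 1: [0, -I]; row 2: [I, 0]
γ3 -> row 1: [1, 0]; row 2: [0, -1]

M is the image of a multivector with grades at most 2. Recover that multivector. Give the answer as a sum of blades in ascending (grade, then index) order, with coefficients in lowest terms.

Method: 1, rho(γ1), rho(γ2), rho(γ3) form a trace-orthogonal basis of the 2x2 complex matrices (tr(X Y) = 2 if X = Y, else 0), so M = m0*1 + m1*rho(γ1) + m2*rho(γ2) + m3*rho(γ3) with m0 = tr(M)/2 = -5/2, m1 = tr(M rho(γ1))/2 = 3*I/4, m2 = tr(M rho(γ2))/2 = 1/2, m3 = tr(M rho(γ3))/2 = 0.
Multiplying table entries, the bivector images are rho(γ12) = I*rho(γ3), rho(γ13) = -I*rho(γ2), rho(γ23) = I*rho(γ1); with real blade coefficients the real parts of m0..m3 are the coefficients of 1, γ1, γ2, γ3 and the imaginary parts give the bivectors (γ23: Im m1, γ13: -Im m2, γ12: Im m3).
Answer: -5/2 + 1/2*γ2 + 3/4*γ23


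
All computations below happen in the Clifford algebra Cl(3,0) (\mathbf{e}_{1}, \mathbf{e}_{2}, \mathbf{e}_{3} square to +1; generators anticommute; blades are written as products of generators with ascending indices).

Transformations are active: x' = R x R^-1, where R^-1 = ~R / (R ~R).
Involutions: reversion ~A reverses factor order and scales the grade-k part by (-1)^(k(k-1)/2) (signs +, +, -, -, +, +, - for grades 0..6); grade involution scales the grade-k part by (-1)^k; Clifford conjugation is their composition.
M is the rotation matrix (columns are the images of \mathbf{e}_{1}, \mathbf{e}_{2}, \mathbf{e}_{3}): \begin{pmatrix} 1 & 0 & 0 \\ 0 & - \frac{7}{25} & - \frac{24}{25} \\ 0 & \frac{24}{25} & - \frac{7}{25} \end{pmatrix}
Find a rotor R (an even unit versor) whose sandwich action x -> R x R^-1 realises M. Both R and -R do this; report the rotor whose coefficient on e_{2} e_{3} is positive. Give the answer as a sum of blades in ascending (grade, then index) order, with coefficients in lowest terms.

Method: write R = a + b12*e_{1} e_{2} + b13*e_{1} e_{3} + b23*e_{2} e_{3} with a^2 + b12^2 + b13^2 + b23^2 = 1 (so R^-1 = ~R). Expanding the columns R e_j ~R gives tr M = 4a^2 - 1 and, from the antisymmetric part, M21 - M12 = -4a*b12, M13 - M31 = 4a*b13, M32 - M23 = -4a*b23.
Here tr M = \frac{11}{25}, so a^2 = (1 + tr M)/4 = \frac{9}{25} and a = ±\frac{3}{5}. Taking a = \frac{3}{5}: M21 - M12 = 0, M13 - M31 = 0, M32 - M23 = \frac{48}{25}, giving b12 = 0, b13 = 0, b23 = -\frac{4}{5}, i.e. R = \frac{3}{5} - \frac{4}{5} e_{2} e_{3}.
Its e_{2} e_{3} coefficient is negative, so report the other preimage -R.
Answer: -\frac{3}{5} + \frac{4}{5} e_{2} e_{3}. Uniqueness: Spin(3) -> SO(3) maps R and -R to the same rotation of trace \frac{11}{25}; fixing the sign of the e_{2} e_{3} coefficient removes the ambiguity.


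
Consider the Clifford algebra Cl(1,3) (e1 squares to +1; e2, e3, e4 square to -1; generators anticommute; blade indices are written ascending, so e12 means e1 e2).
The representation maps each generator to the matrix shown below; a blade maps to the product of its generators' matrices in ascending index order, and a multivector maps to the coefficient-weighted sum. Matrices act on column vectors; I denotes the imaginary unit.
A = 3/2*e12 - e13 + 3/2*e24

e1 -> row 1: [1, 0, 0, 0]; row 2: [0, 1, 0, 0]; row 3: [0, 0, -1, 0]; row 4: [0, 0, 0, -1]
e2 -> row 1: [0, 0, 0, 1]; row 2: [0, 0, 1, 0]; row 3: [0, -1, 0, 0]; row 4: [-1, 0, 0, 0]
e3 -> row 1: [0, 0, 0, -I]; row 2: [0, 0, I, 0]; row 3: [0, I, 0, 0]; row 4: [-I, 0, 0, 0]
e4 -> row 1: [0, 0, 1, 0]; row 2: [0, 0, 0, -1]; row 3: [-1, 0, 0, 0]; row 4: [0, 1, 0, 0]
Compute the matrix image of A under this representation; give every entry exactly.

Bivector images (products of the table entries): rho(e12) = rho(e1)rho(e2) = row 1: [0, 0, 0, 1]; row 2: [0, 0, 1, 0]; row 3: [0, 1, 0, 0]; row 4: [1, 0, 0, 0]; rho(e13) = rho(e1)rho(e3) = row 1: [0, 0, 0, -I]; row 2: [0, 0, I, 0]; row 3: [0, -I, 0, 0]; row 4: [I, 0, 0, 0]; rho(e24) = rho(e2)rho(e4) = row 1: [0, 1, 0, 0]; row 2: [-1, 0, 0, 0]; row 3: [0, 0, 0, 1]; row 4: [0, 0, -1, 0].
M = (3/2)*rho(e12) + (-1)*rho(e13) + (3/2)*rho(e24), summed entrywise:
Answer: row 1: [0, 3/2, 0, 3/2 + I]; row 2: [-3/2, 0, 3/2 - I, 0]; row 3: [0, 3/2 + I, 0, 3/2]; row 4: [3/2 - I, 0, -3/2, 0]


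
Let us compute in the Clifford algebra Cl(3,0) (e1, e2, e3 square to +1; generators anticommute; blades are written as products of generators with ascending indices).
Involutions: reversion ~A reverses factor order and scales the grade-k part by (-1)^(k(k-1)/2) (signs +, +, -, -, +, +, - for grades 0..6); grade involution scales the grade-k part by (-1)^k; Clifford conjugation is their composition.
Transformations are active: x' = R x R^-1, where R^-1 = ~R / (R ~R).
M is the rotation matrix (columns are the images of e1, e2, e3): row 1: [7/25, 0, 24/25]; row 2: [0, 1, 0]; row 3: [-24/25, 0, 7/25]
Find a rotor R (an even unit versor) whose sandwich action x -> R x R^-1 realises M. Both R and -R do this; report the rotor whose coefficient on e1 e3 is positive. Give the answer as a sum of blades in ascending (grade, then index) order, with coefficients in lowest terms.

Method: write R = a + b12*e1 e2 + b13*e1 e3 + b23*e2 e3 with a^2 + b12^2 + b13^2 + b23^2 = 1 (so R^-1 = ~R). Expanding the columns R e_j ~R gives tr M = 4a^2 - 1 and, from the antisymmetric part, M21 - M12 = -4a*b12, M13 - M31 = 4a*b13, M32 - M23 = -4a*b23.
Here tr M = 39/25, so a^2 = (1 + tr M)/4 = 16/25 and a = ±4/5. Taking a = 4/5: M21 - M12 = 0, M13 - M31 = 48/25, M32 - M23 = 0, giving b12 = 0, b13 = 3/5, b23 = 0, i.e. R = 4/5 + 3/5*e1 e3.
Its e1 e3 coefficient is already positive.
Answer: 4/5 + 3/5*e1 e3. Key observation: the double cover Spin(3) -> SO(3) sends R and -R to the same matrix (trace 39/25 here), so the stated sign of the e1 e3 coefficient is what selects one sheet.


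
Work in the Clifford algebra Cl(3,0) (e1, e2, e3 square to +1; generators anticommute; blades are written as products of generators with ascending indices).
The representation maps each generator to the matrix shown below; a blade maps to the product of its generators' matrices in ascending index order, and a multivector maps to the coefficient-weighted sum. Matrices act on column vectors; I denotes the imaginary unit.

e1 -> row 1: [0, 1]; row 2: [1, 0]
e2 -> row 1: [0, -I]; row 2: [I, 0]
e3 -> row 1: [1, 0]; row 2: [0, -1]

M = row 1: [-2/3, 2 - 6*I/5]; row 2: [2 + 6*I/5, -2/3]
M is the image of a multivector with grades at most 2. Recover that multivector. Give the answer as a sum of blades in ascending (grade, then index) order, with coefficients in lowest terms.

Method: 1, rho(e1), rho(e2), rho(e3) form a trace-orthogonal basis of the 2x2 complex matrices (tr(X Y) = 2 if X = Y, else 0), so M = m0*1 + m1*rho(e1) + m2*rho(e2) + m3*rho(e3) with m0 = tr(M)/2 = -2/3, m1 = tr(M rho(e1))/2 = 2, m2 = tr(M rho(e2))/2 = 6/5, m3 = tr(M rho(e3))/2 = 0.
Multiplying table entries, the bivector images are rho(e1 e2) = I*rho(e3), rho(e1 e3) = -I*rho(e2), rho(e2 e3) = I*rho(e1); with real blade coefficients the real parts of m0..m3 are the coefficients of 1, e1, e2, e3 and the imaginary parts give the bivectors (e2 e3: Im m1, e1 e3: -Im m2, e1 e2: Im m3).
Answer: -2/3 + 2*e1 + 6/5*e2


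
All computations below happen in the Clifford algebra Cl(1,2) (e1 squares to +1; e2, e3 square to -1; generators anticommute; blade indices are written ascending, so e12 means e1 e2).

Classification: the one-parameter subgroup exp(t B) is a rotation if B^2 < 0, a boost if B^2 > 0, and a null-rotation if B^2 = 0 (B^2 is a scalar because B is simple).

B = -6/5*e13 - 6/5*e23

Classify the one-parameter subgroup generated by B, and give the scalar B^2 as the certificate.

B^2 term by term: the squares give (-6/5)^2*(e13)^2 + (-6/5)^2*(e23)^2 = 36/25*(+1) + 36/25*(-1) = 0 (each basis 2-blade squares to minus the product of its generators' squares); cross terms between blades sharing an index anticommute and cancel. So B^2 = 0.
Answer: null-rotation, certificate B^2 = 0. Certificate logic: 0 is a conjugation-invariant scalar, so its sign fixes rotation versus boost versus null-rotation outright.


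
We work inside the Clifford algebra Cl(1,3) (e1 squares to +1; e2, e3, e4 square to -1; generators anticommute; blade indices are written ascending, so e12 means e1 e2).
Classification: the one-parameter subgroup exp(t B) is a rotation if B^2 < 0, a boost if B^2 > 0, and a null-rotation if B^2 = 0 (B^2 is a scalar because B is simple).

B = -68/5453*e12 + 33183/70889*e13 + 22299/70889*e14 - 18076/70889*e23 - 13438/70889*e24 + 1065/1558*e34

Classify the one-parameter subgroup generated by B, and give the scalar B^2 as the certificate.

B^2 term by term: the squares give (-68/5453)^2*(e12)^2 + (33183/70889)^2*(e13)^2 + (22299/70889)^2*(e14)^2 + (-18076/70889)^2*(e23)^2 + (-13438/70889)^2*(e24)^2 + (1065/1558)^2*(e34)^2 = 4624/29735209*(+1) + 1101111489/5025250321*(+1) + 497245401/5025250321*(+1) + 326741776/5025250321*(-1) + 180579844/5025250321*(-1) + 1134225/2427364*(-1) = -1/4 (each basis 2-blade squares to minus the product of its generators' squares); cross terms between blades sharing an index anticommute and cancel; the commuting (index-disjoint) pairs give grade-4 terms 2*c*c'*(blade product), which cancel blade by blade — e1234: -72420/4247887 + 891826308/5025250321 - 806153448/5025250321 = 0 — confirming B is simple. So B^2 = -1/4.
Answer: rotation, certificate B^2 = -1/4. Check the certificate: B^2 = -1/4, and that sign is decisive whatever form B takes.


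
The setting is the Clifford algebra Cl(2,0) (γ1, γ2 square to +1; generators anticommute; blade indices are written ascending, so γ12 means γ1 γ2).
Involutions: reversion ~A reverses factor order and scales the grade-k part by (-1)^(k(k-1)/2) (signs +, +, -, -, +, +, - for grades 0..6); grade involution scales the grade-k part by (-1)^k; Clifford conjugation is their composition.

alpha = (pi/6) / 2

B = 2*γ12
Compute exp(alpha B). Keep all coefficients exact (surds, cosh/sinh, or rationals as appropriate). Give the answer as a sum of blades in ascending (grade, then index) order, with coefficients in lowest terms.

B^2 = (2)^2*(γ12)^2 = 4*(-1) = -4 (a basis 2-blade squares to minus the product of its generators' squares).
B^2 = -4 — circular case — the even/odd split gives cos and sin: l = 2, alpha*l = pi/6, so exp(alpha B) = cos(pi/6) + (sin(pi/6)/2)*B = sqrt(3)/2 + (1/4)*B.
Answer: sqrt(3)/2 + 1/2*γ12


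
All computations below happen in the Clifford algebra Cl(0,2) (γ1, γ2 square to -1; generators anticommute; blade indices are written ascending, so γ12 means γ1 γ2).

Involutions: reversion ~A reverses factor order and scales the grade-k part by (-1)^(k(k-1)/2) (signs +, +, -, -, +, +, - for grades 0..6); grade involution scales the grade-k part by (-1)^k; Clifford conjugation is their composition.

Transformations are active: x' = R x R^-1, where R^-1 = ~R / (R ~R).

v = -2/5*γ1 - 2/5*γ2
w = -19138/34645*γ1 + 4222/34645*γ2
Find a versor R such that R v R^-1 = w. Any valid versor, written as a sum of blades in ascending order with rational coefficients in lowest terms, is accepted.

Construction: equal norms (both -8/25) license R = v + w = -32996/34645*γ1 - 9636/34645*γ2 — nothing changes along that direction, while (v - w)/2 changes sign, so v maps onto w.
Answer: -32996/34645*γ1 - 9636/34645*γ2


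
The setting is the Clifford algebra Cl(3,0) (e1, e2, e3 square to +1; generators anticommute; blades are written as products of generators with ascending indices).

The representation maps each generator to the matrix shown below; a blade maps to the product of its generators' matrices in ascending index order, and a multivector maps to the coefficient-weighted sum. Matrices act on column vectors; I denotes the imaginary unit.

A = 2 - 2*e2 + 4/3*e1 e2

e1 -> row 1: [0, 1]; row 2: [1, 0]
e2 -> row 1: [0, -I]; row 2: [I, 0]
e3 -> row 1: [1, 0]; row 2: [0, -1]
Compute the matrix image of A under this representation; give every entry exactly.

Bivector images (products of the table entries): rho(e1 e2) = rho(e1)rho(e2) = row 1: [I, 0]; row 2: [0, -I].
M = (2)*1 + (-2)*rho(e2) + (4/3)*rho(e1 e2), summed entrywise (1 is the identity matrix):
Answer: row 1: [2 + 4*I/3, 2*I]; row 2: [-2*I, 2 - 4*I/3]


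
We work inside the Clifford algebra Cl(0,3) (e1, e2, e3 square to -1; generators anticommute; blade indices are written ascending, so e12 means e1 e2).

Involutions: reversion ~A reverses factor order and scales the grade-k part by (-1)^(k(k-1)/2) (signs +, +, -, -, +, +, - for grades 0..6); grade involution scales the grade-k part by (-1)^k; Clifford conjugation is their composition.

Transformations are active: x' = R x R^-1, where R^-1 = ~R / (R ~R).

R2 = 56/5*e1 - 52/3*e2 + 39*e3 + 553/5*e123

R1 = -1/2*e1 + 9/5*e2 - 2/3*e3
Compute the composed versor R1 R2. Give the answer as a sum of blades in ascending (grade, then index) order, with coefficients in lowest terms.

Distribute over the terms of R1 (each basis-blade product reordered to ascending indices, repeated generators contracted through their squares):
(-1/2*e1) R2 = 28/5 + 26/3*e12 - 39/2*e13 + 553/10*e23
(9/5*e2) R2 = 156/5 - 504/25*e12 + 4977/25*e13 + 351/5*e23
(-2/3*e3) R2 = 26 + 1106/15*e12 + 112/15*e13 - 104/9*e23
Summing the partial products and collecting blades:
Answer: 314/5 + 1556/25*e12 + 28057/150*e13 + 2051/18*e23


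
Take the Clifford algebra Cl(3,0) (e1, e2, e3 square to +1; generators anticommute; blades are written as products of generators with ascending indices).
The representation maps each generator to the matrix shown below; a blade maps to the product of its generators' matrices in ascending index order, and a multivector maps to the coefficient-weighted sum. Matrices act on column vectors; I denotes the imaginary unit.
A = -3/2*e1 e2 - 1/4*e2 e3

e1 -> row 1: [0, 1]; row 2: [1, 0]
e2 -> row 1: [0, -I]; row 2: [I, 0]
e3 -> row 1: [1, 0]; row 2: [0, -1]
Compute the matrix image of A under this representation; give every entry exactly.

Bivector images (products of the table entries): rho(e1 e2) = rho(e1)rho(e2) = row 1: [I, 0]; row 2: [0, -I]; rho(e2 e3) = rho(e2)rho(e3) = row 1: [0, I]; row 2: [I, 0].
M = (-3/2)*rho(e1 e2) + (-1/4)*rho(e2 e3), summed entrywise:
Answer: row 1: [-3*I/2, -I/4]; row 2: [-I/4, 3*I/2]


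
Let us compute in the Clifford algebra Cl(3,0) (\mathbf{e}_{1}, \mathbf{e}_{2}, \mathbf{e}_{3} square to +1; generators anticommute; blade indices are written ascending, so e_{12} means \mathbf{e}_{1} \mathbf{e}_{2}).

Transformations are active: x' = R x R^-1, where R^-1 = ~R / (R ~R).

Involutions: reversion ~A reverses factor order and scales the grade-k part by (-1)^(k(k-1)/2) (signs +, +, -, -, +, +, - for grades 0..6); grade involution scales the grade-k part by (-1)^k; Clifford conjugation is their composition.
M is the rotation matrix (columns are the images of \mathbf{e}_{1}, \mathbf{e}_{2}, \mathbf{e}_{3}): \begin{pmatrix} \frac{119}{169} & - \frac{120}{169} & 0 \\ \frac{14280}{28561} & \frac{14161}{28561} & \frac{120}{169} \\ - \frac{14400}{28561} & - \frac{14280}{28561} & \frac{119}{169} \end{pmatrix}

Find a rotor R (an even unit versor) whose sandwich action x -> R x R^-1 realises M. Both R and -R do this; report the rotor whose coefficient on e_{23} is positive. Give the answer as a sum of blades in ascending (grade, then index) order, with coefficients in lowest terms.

Method: write R = a + b12*e_{12} + b13*e_{13} + b23*e_{23} with a^2 + b12^2 + b13^2 + b23^2 = 1 (so R^-1 = ~R). Expanding the columns R e_j ~R gives tr M = 4a^2 - 1 and, from the antisymmetric part, M21 - M12 = -4a*b12, M13 - M31 = 4a*b13, M32 - M23 = -4a*b23.
Here tr M = \frac{54383}{28561}, so a^2 = (1 + tr M)/4 = \frac{20736}{28561} and a = ±\frac{144}{169}. Taking a = \frac{144}{169}: M21 - M12 = \frac{34560}{28561}, M13 - M31 = \frac{14400}{28561}, M32 - M23 = -\frac{34560}{28561}, giving b12 = -\frac{60}{169}, b13 = \frac{25}{169}, b23 = \frac{60}{169}, i.e. R = \frac{144}{169} - \frac{60}{169} e_{12} + \frac{25}{169} e_{13} + \frac{60}{169} e_{23}.
Its e_{23} coefficient is already positive.
Answer: \frac{144}{169} - \frac{60}{169} e_{12} + \frac{25}{169} e_{13} + \frac{60}{169} e_{23}. Key observation: the double cover Spin(3) -> SO(3) sends R and -R to the same matrix (trace \frac{54383}{28561} here), so the stated sign of the e_{23} coefficient is what selects one sheet.


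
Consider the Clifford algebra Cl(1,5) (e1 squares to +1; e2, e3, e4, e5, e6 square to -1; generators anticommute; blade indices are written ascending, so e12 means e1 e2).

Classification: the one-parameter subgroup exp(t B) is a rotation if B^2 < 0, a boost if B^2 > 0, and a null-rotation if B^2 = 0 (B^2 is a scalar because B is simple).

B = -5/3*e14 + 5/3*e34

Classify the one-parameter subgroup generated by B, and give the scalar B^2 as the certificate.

B^2 term by term: the squares give (-5/3)^2*(e14)^2 + (5/3)^2*(e34)^2 = 25/9*(+1) + 25/9*(-1) = 0 (each basis 2-blade squares to minus the product of its generators' squares); cross terms between blades sharing an index anticommute and cancel. So B^2 = 0.
Answer: null-rotation, certificate B^2 = 0. Key observation: B^2 = 0 is a conjugation invariant, so its sign decides the class regardless of the surface form of B.
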